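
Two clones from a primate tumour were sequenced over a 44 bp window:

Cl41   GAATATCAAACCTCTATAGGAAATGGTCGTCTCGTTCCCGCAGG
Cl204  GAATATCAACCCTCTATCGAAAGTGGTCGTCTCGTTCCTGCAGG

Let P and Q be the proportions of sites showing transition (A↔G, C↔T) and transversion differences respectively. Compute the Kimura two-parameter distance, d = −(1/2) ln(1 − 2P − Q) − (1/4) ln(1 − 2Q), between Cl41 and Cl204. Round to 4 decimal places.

Differing sites — 10:A/C (Tv); 18:A/C (Tv); 20:G/A (Ti); 23:A/G (Ti); 39:C/T (Ti).
Of the 5 differences, 3 transitions and 2 transversions over 44 sites: P = 3/44 = 0.068182, Q = 2/44 = 0.045455.
d = −0.5·ln(0.818181) − 0.25·ln(0.909090) = −0.5·(-0.200672) − 0.25·(-0.095311) = 0.1242.

0.1242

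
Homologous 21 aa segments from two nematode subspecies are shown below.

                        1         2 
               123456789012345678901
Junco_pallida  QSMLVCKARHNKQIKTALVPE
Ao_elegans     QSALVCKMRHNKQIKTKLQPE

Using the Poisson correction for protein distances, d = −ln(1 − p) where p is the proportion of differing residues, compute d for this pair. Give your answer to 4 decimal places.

Differing sites — 3:M/A; 8:A/M; 17:A/K; 19:V/Q.
p = 4/21 = 0.190476.
d = −ln(1 − 0.190476) = −ln(0.809524) = 0.2113.

0.2113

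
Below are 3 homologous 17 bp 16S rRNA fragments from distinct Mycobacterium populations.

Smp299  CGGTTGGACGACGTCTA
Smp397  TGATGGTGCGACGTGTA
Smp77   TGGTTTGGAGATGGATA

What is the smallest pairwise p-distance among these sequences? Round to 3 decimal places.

Pairwise Hamming distances:
  Smp299 vs Smp397: 6
  Smp299 vs Smp77: 7
  Smp397 vs Smp77: 8
The smallest is 6 mismatches, between Smp299 and Smp397; p = 6/17 = 0.353.

0.353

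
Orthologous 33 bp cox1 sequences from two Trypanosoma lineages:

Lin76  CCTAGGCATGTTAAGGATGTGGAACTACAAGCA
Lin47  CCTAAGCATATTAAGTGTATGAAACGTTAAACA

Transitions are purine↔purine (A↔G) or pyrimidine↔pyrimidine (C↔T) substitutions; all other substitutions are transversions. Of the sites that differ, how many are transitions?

7

Differing sites — 5:G/A (Ti); 10:G/A (Ti); 16:G/T (Tv); 17:A/G (Ti); 19:G/A (Ti); 22:G/A (Ti); 26:T/G (Tv); 27:A/T (Tv); 28:C/T (Ti); 31:G/A (Ti).
Of the 10 differences, 7 transitions and 3 transversions, so the answer is 7.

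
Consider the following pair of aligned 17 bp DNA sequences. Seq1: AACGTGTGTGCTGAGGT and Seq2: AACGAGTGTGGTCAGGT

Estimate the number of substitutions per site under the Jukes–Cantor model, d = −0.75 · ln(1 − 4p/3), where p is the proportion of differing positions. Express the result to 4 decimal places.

Differing sites — 5:T/A; 11:C/G; 13:G/C.
p = 3/17 = 0.176471.
d = −0.75 · ln(1 − (4/3)·0.176471) = −0.75 · ln(0.764705) = −0.75 · (-0.268265) = 0.2012.

0.2012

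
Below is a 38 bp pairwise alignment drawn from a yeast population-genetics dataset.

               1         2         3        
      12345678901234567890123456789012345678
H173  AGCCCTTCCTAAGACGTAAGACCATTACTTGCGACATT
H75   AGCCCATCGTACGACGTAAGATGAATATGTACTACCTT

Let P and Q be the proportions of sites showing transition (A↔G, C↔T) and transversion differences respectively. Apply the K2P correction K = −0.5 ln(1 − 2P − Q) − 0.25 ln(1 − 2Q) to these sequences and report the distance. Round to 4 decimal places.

Differing sites — 6:T/A (Tv); 9:C/G (Tv); 12:A/C (Tv); 22:C/T (Ti); 23:C/G (Tv); 25:T/A (Tv); 28:C/T (Ti); 29:T/G (Tv); 31:G/A (Ti); 33:G/T (Tv); 36:A/C (Tv).
Of the 11 differences, 3 transitions and 8 transversions over 38 sites: P = 3/38 = 0.078947, Q = 8/38 = 0.210526.
d = −0.5·ln(0.631580) − 0.25·ln(0.578948) = −0.5·(-0.459531) − 0.25·(-0.546543) = 0.3664.

0.3664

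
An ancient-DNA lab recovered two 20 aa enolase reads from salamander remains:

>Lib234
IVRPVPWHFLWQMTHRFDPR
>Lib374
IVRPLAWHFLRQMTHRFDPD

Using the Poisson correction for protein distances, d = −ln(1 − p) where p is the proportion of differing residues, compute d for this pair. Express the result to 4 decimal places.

The sequences differ at positions 5 (V/L), 6 (P/A), 11 (W/R), 20 (R/D).
p = 4/20 = 0.200000.
d = −ln(1 − 0.200000) = −ln(0.800000) = 0.2231.

0.2231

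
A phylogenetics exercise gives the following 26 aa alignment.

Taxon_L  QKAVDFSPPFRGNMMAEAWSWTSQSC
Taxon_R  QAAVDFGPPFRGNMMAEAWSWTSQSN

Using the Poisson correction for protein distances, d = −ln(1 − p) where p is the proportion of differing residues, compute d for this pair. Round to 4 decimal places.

0.1226

Mismatches occur at site 2 (K→A), site 7 (S→G), site 26 (C→N).
p = 3/26 = 0.115385.
d = −ln(1 − 0.115385) = −ln(0.884615) = 0.1226.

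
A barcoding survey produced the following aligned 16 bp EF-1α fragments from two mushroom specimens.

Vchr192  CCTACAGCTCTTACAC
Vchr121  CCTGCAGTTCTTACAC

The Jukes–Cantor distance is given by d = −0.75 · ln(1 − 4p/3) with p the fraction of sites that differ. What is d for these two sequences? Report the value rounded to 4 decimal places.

The sequences differ at positions 4 (A/G), 8 (C/T).
p = 2/16 = 0.125000.
d = −0.75 · ln(1 − (4/3)·0.125000) = −0.75 · ln(0.833333) = −0.75 · (-0.182322) = 0.1367.

0.1367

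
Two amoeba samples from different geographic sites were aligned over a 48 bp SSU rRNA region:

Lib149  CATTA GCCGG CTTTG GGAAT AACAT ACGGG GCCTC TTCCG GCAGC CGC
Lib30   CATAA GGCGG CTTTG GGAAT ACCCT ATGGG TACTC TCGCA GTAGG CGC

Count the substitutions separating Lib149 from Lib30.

12

Mismatches occur at site 4 (T↔A), site 7 (C↔G), site 22 (A↔C), site 24 (A↔C), site 27 (C↔T), site 31 (G↔T), site 32 (C↔A), site 37 (T↔C), site 38 (C↔G), site 40 (G↔A), site 42 (C↔T), site 45 (C↔G).
That gives 12 mismatches out of 48 aligned sites, so the Hamming distance is 12.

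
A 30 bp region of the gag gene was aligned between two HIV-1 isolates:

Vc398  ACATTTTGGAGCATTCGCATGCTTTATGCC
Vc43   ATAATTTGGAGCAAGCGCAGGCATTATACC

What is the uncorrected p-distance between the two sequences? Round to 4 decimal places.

Mismatches occur at site 2 (C/T), site 4 (T/A), site 14 (T/A), site 15 (T/G), site 20 (T/G), site 23 (T/A), site 28 (G/A).
There are 7 differences over 30 sites, so p = 7/30 = 0.2333.

0.2333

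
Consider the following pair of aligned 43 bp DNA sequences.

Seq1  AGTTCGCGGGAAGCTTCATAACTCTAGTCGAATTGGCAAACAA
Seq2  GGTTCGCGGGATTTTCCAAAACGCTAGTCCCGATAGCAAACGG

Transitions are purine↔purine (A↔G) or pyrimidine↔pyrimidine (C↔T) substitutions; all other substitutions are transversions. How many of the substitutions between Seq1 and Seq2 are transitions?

7

The sequences differ at positions 1 (A/G, transition), 12 (A/T, transversion), 13 (G/T, transversion), 14 (C/T, transition), 16 (T/C, transition), 19 (T/A, transversion), 23 (T/G, transversion), 30 (G/C, transversion), 31 (A/C, transversion), 32 (A/G, transition), 33 (T/A, transversion), 35 (G/A, transition), 42 (A/G, transition), 43 (A/G, transition).
Of the 14 differences, 7 transitions and 7 transversions, so the answer is 7.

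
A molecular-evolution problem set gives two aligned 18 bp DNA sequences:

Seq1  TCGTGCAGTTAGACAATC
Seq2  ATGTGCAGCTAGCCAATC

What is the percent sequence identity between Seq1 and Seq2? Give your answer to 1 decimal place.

77.8%

Mismatches occur at site 1 (T→A), site 2 (C→T), site 9 (T→C), site 13 (A→C).
14 of the 18 sites match, so the percent identity is 14/18 × 100 = 77.8%.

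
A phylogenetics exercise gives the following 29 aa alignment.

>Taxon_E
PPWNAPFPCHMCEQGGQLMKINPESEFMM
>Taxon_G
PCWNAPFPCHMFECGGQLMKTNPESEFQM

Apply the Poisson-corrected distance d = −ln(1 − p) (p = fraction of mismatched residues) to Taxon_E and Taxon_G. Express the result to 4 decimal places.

Mismatches occur at site 2 (P/C), site 12 (C/F), site 14 (Q/C), site 21 (I/T), site 28 (M/Q).
p = 5/29 = 0.172414.
d = −ln(1 − 0.172414) = −ln(0.827586) = 0.1892.

0.1892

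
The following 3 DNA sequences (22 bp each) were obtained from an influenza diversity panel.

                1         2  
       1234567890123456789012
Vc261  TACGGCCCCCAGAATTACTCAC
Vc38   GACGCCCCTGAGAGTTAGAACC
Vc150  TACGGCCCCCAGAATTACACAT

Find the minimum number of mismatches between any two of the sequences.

2

Pairwise Hamming distances:
  Vc261 vs Vc38: 9
  Vc261 vs Vc150: 2
  Vc38 vs Vc150: 9
The smallest is 2, between Vc261 and Vc150.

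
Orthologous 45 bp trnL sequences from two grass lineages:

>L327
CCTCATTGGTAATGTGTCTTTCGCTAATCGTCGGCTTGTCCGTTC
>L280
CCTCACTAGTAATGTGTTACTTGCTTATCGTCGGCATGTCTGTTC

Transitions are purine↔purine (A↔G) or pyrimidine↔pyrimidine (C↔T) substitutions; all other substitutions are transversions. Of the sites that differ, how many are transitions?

Mismatches occur at site 6 (T/C, transition), site 8 (G/A, transition), site 18 (C/T, transition), site 19 (T/A, transversion), site 20 (T/C, transition), site 22 (C/T, transition), site 26 (A/T, transversion), site 36 (T/A, transversion), site 41 (C/T, transition).
Of the 9 differences, 6 transitions and 3 transversions, so the answer is 6.

6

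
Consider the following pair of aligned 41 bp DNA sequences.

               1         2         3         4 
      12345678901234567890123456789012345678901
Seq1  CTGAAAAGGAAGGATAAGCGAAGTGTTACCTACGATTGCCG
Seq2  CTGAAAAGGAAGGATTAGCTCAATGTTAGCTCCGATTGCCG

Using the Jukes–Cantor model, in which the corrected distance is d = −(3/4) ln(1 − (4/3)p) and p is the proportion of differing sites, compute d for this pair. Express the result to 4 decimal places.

The sequences differ at positions 16 (A/T), 20 (G/T), 21 (A/C), 23 (G/A), 29 (C/G), 32 (A/C).
p = 6/41 = 0.146341.
d = −0.75 · ln(1 − (4/3)·0.146341) = −0.75 · ln(0.804879) = −0.75 · (-0.217063) = 0.1628.

0.1628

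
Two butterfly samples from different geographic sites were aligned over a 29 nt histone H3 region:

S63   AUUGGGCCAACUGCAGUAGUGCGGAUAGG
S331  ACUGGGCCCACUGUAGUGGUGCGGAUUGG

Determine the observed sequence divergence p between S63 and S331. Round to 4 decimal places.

0.1724

Mismatches occur at site 2 (U→C), site 9 (A→C), site 14 (C→U), site 18 (A→G), site 27 (A→U).
There are 5 differences over 29 sites, so p = 5/29 = 0.1724.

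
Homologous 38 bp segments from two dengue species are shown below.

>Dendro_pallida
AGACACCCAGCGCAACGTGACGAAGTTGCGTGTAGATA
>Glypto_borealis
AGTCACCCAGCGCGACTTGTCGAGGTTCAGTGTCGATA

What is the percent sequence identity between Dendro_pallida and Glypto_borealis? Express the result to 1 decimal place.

78.9%

The sequences differ at positions 3 (A/T), 14 (A/G), 17 (G/T), 20 (A/T), 24 (A/G), 28 (G/C), 29 (C/A), 34 (A/C).
30 of the 38 sites match, so the percent identity is 30/38 × 100 = 78.9%.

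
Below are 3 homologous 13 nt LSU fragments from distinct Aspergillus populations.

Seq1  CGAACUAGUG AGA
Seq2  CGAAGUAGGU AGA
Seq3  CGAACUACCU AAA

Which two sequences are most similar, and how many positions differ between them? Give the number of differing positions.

Pairwise Hamming distances:
  Seq1 vs Seq2: 3
  Seq1 vs Seq3: 4
  Seq2 vs Seq3: 4
The smallest is 3, between Seq1 and Seq2.

3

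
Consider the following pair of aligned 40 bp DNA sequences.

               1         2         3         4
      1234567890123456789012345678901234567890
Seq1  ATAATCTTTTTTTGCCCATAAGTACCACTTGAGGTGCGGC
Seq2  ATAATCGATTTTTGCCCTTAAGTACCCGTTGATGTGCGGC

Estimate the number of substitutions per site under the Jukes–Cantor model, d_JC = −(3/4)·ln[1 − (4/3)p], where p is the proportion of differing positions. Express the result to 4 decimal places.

0.1674

Differing sites — 7:T/G; 8:T/A; 18:A/T; 27:A/C; 28:C/G; 33:G/T.
p = 6/40 = 0.150000.
d = −0.75 · ln(1 − (4/3)·0.150000) = −0.75 · ln(0.800000) = −0.75 · (-0.223144) = 0.1674.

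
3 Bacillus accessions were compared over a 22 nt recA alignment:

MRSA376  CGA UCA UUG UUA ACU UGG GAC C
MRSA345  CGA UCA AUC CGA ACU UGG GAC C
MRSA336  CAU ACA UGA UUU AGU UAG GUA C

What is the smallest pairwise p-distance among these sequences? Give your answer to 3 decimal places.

0.182

Pairwise Hamming distances:
  MRSA376 vs MRSA345: 4
  MRSA376 vs MRSA336: 10
  MRSA345 vs MRSA336: 13
The smallest is 4 mismatches, between MRSA376 and MRSA345; p = 4/22 = 0.182.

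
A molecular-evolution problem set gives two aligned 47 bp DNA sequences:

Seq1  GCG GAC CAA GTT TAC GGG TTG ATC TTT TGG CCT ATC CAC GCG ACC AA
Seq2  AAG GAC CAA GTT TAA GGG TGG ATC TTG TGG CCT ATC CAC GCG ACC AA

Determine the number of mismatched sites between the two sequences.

Differing sites — 1:G/A; 2:C/A; 15:C/A; 20:T/G; 27:T/G.
That gives 5 mismatches out of 47 aligned sites, so the Hamming distance is 5.

5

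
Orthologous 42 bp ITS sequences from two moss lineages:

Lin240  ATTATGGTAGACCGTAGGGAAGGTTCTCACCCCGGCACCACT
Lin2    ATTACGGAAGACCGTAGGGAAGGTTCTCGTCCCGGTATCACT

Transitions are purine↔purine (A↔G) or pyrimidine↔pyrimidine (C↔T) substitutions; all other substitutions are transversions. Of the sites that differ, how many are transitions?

Differing sites — 5:T/C (Ti); 8:T/A (Tv); 29:A/G (Ti); 30:C/T (Ti); 36:C/T (Ti); 38:C/T (Ti).
Of the 6 differences, 5 transitions and 1 transversion, so the answer is 5.

5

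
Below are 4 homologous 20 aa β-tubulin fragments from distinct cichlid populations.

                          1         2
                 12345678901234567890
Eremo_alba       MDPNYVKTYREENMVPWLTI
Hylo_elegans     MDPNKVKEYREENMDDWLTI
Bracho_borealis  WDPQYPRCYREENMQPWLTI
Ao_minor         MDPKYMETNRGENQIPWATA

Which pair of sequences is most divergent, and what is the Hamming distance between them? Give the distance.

Pairwise Hamming distances:
  Eremo_alba vs Hylo_elegans: 4
  Eremo_alba vs Bracho_borealis: 6
  Eremo_alba vs Ao_minor: 9
  Hylo_elegans vs Bracho_borealis: 8
  Hylo_elegans vs Ao_minor: 12
  Bracho_borealis vs Ao_minor: 11
The largest is 12, between Hylo_elegans and Ao_minor.

12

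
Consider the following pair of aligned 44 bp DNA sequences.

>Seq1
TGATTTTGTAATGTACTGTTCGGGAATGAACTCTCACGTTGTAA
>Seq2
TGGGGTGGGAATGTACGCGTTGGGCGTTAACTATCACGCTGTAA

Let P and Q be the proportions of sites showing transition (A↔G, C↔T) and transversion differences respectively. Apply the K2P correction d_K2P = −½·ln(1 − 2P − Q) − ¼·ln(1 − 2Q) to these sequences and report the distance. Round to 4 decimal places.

0.4146

Mismatches occur at site 3 (A/G, transition), site 4 (T/G, transversion), site 5 (T/G, transversion), site 7 (T/G, transversion), site 9 (T/G, transversion), site 17 (T/G, transversion), site 18 (G/C, transversion), site 19 (T/G, transversion), site 21 (C/T, transition), site 25 (A/C, transversion), site 26 (A/G, transition), site 28 (G/T, transversion), site 33 (C/A, transversion), site 39 (T/C, transition).
Of the 14 differences, 4 transitions and 10 transversions over 44 sites: P = 4/44 = 0.090909, Q = 10/44 = 0.227273.
d = −0.5·ln(0.590909) − 0.25·ln(0.545454) = −0.5·(-0.526093) − 0.25·(-0.606137) = 0.4146.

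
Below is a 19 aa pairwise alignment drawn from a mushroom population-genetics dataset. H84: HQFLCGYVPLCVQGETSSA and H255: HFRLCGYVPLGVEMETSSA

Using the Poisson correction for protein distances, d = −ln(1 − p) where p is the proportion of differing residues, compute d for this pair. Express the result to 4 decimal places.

0.3054

The sequences differ at positions 2 (Q/F), 3 (F/R), 11 (C/G), 13 (Q/E), 14 (G/M).
p = 5/19 = 0.263158.
d = −ln(1 − 0.263158) = −ln(0.736842) = 0.3054.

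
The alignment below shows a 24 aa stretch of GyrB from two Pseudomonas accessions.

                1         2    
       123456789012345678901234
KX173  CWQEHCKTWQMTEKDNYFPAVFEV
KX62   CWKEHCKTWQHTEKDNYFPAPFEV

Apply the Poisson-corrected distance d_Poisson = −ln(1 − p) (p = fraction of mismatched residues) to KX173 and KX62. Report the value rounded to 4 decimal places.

Mismatches occur at site 3 (Q/K), site 11 (M/H), site 21 (V/P).
p = 3/24 = 0.125000.
d = −ln(1 − 0.125000) = −ln(0.875000) = 0.1335.

0.1335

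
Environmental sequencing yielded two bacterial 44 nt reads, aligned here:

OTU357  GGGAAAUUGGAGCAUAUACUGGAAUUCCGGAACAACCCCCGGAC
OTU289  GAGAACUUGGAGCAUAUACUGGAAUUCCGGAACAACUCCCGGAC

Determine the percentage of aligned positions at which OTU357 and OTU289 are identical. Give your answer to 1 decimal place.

93.2%

The sequences differ at positions 2 (G/A), 6 (A/C), 37 (C/U).
41 of the 44 sites match, so the percent identity is 41/44 × 100 = 93.2%.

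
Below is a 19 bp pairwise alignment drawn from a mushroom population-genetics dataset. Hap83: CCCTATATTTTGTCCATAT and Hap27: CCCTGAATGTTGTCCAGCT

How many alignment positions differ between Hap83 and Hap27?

Mismatches occur at site 5 (A/G), site 6 (T/A), site 9 (T/G), site 17 (T/G), site 18 (A/C).
That gives 5 mismatches out of 19 aligned sites, so the Hamming distance is 5.

5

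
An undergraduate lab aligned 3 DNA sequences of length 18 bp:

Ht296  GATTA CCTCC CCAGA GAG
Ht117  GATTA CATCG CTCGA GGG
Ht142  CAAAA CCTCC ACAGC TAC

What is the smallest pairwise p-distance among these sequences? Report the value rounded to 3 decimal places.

0.278

Pairwise Hamming distances:
  Ht296 vs Ht117: 5
  Ht296 vs Ht142: 7
  Ht117 vs Ht142: 12
The smallest is 5 mismatches, between Ht296 and Ht117; p = 5/18 = 0.278.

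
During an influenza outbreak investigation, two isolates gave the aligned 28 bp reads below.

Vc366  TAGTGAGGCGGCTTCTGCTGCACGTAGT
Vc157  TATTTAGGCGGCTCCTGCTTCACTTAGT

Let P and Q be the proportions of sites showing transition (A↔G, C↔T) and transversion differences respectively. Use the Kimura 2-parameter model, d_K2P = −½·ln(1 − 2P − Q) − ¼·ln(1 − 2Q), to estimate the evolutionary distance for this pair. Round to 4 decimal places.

0.2047

Differing sites — 3:G/T (Tv); 5:G/T (Tv); 14:T/C (Ti); 20:G/T (Tv); 24:G/T (Tv).
Of the 5 differences, 1 transition and 4 transversions over 28 sites: P = 1/28 = 0.035714, Q = 4/28 = 0.142857.
d = −0.5·ln(0.785715) − 0.25·ln(0.714286) = −0.5·(-0.241161) − 0.25·(-0.336472) = 0.2047.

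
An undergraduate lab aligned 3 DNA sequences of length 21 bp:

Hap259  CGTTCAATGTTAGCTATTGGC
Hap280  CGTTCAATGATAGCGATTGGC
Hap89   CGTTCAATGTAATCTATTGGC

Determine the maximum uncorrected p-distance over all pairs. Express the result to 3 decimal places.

Pairwise Hamming distances:
  Hap259 vs Hap280: 2
  Hap259 vs Hap89: 2
  Hap280 vs Hap89: 4
The largest is 4 mismatches, between Hap280 and Hap89; p = 4/21 = 0.190.

0.190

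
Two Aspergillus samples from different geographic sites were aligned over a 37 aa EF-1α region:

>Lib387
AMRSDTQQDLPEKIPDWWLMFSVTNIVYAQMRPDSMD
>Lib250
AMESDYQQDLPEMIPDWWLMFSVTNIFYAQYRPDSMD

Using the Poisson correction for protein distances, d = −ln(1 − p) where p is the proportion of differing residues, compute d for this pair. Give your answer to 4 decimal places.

The sequences differ at positions 3 (R/E), 6 (T/Y), 13 (K/M), 27 (V/F), 31 (M/Y).
p = 5/37 = 0.135135.
d = −ln(1 − 0.135135) = −ln(0.864865) = 0.1452.

0.1452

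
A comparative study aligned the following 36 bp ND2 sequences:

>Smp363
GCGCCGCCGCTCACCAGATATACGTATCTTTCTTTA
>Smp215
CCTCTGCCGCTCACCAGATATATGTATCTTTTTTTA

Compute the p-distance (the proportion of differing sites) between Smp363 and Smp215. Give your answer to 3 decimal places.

0.139

Differing sites — 1:G/C; 3:G/T; 5:C/T; 23:C/T; 32:C/T.
There are 5 differences over 36 sites, so p = 5/36 = 0.139.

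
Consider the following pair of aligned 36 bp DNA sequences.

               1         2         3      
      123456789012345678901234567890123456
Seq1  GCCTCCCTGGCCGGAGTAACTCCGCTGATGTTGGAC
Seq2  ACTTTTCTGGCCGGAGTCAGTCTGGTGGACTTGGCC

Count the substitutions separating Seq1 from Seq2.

Differing sites — 1:G/A; 3:C/T; 5:C/T; 6:C/T; 18:A/C; 20:C/G; 23:C/T; 25:C/G; 28:A/G; 29:T/A; 30:G/C; 35:A/C.
That gives 12 mismatches out of 36 aligned sites, so the Hamming distance is 12.

12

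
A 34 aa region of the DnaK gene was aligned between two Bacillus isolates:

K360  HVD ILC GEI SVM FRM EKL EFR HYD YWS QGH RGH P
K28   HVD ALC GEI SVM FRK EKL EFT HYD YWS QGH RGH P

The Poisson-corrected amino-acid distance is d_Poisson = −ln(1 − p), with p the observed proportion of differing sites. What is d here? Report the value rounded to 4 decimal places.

The sequences differ at positions 4 (I/A), 15 (M/K), 21 (R/T).
p = 3/34 = 0.088235.
d = −ln(1 − 0.088235) = −ln(0.911765) = 0.0924.

0.0924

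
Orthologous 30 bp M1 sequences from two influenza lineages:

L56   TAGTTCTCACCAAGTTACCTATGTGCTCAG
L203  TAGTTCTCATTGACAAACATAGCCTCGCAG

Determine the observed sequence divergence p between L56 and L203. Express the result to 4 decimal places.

The sequences differ at positions 10 (C/T), 11 (C/T), 12 (A/G), 14 (G/C), 15 (T/A), 16 (T/A), 19 (C/A), 22 (T/G), 23 (G/C), 24 (T/C), 25 (G/T), 27 (T/G).
There are 12 differences over 30 sites, so p = 12/30 = 0.4000.

0.4000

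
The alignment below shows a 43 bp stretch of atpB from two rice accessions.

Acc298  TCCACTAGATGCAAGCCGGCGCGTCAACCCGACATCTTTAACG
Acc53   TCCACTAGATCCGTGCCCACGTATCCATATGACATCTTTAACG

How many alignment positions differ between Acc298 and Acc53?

Mismatches occur at site 11 (G/C), site 13 (A/G), site 14 (A/T), site 18 (G/C), site 19 (G/A), site 22 (C/T), site 23 (G/A), site 26 (A/C), site 28 (C/T), site 29 (C/A), site 30 (C/T).
That gives 11 mismatches out of 43 aligned sites, so the Hamming distance is 11.

11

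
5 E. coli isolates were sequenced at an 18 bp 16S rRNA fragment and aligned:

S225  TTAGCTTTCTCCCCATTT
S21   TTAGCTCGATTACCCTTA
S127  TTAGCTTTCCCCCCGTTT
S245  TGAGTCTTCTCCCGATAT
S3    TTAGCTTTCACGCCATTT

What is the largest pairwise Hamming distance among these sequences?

12

Pairwise Hamming distances:
  S225 vs S21: 7
  S225 vs S127: 2
  S225 vs S245: 5
  S225 vs S3: 2
  S21 vs S127: 8
  S21 vs S245: 12
  S21 vs S3: 8
  S127 vs S245: 7
  S127 vs S3: 3
  S245 vs S3: 7
The largest is 12, between S21 and S245.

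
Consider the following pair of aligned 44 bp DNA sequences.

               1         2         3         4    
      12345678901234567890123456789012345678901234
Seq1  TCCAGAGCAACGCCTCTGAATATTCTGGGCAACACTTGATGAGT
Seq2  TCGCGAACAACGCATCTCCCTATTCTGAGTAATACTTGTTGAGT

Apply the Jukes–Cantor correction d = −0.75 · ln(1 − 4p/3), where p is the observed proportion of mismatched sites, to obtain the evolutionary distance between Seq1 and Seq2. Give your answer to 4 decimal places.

The sequences differ at positions 3 (C/G), 4 (A/C), 7 (G/A), 14 (C/A), 18 (G/C), 19 (A/C), 20 (A/C), 28 (G/A), 30 (C/T), 33 (C/T), 39 (A/T).
p = 11/44 = 0.250000.
d = −0.75 · ln(1 − (4/3)·0.250000) = −0.75 · ln(0.666667) = −0.75 · (-0.405465) = 0.3041.

0.3041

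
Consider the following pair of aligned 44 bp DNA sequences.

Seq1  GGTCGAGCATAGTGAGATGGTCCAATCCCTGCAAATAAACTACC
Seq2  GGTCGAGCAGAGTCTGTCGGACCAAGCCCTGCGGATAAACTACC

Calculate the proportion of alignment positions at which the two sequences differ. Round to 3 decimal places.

The sequences differ at positions 10 (T/G), 14 (G/C), 15 (A/T), 17 (A/T), 18 (T/C), 21 (T/A), 26 (T/G), 33 (A/G), 34 (A/G).
There are 9 differences over 44 sites, so p = 9/44 = 0.205.

0.205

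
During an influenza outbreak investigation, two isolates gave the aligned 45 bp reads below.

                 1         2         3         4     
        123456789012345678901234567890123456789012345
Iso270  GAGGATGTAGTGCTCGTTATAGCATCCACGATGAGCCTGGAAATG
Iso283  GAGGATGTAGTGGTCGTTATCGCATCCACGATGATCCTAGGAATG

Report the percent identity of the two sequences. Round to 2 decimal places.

Differing sites — 13:C/G; 21:A/C; 35:G/T; 39:G/A; 41:A/G.
40 of the 45 sites match, so the percent identity is 40/45 × 100 = 88.89%.

88.89%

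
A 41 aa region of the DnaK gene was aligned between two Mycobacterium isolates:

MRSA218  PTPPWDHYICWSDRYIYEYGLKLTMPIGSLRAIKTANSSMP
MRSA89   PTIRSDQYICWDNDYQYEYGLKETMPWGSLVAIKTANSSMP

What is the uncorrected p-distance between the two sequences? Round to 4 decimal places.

Mismatches occur at site 3 (P→I), site 4 (P→R), site 5 (W→S), site 7 (H→Q), site 12 (S→D), site 13 (D→N), site 14 (R→D), site 16 (I→Q), site 23 (L→E), site 27 (I→W), site 31 (R→V).
There are 11 differences over 41 sites, so p = 11/41 = 0.2683.

0.2683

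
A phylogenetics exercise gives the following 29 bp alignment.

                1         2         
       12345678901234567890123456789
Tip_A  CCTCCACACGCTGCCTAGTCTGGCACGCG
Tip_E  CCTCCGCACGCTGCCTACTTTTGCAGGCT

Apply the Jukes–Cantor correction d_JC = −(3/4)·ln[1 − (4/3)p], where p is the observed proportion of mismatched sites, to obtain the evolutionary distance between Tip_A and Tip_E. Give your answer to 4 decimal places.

0.2421

The sequences differ at positions 6 (A/G), 18 (G/C), 20 (C/T), 22 (G/T), 26 (C/G), 29 (G/T).
p = 6/29 = 0.206897.
d = −0.75 · ln(1 − (4/3)·0.206897) = −0.75 · ln(0.724137) = −0.75 · (-0.322775) = 0.2421.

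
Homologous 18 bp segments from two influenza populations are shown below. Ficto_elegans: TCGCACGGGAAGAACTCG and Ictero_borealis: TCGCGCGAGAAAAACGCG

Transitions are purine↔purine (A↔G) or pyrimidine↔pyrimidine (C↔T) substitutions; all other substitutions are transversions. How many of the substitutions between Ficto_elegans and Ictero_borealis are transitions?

Differing sites — 5:A/G (Ti); 8:G/A (Ti); 12:G/A (Ti); 16:T/G (Tv).
Of the 4 differences, 3 transitions and 1 transversion, so the answer is 3.

3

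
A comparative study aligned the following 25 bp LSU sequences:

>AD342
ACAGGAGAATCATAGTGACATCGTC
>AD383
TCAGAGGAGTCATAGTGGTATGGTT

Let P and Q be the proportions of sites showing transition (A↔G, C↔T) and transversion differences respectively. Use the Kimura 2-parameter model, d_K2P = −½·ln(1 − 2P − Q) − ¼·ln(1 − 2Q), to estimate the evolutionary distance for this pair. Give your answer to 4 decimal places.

0.4541

Differing sites — 1:A/T (Tv); 5:G/A (Ti); 6:A/G (Ti); 9:A/G (Ti); 18:A/G (Ti); 19:C/T (Ti); 22:C/G (Tv); 25:C/T (Ti).
Of the 8 differences, 6 transitions and 2 transversions over 25 sites: P = 6/25 = 0.240000, Q = 2/25 = 0.080000.
d = −0.5·ln(0.440000) − 0.25·ln(0.840000) = −0.5·(-0.820981) − 0.25·(-0.174353) = 0.4541.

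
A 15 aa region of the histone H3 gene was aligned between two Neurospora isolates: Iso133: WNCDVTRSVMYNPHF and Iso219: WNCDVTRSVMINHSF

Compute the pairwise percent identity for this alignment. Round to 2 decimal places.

80.00%

The sequences differ at positions 11 (Y/I), 13 (P/H), 14 (H/S).
12 of the 15 sites match, so the percent identity is 12/15 × 100 = 80.00%.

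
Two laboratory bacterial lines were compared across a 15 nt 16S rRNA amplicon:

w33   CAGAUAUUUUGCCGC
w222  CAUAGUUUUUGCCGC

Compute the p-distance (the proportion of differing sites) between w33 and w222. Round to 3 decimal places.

0.200

Differing sites — 3:G/U; 5:U/G; 6:A/U.
There are 3 differences over 15 sites, so p = 3/15 = 0.200.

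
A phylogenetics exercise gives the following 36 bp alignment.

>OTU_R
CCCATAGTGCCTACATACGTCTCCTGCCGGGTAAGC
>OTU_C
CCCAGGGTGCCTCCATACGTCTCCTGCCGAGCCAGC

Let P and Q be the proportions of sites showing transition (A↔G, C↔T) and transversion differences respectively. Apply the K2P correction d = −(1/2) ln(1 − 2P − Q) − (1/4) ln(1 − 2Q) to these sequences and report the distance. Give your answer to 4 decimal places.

0.1894

The sequences differ at positions 5 (T/G, transversion), 6 (A/G, transition), 13 (A/C, transversion), 30 (G/A, transition), 32 (T/C, transition), 33 (A/C, transversion).
Of the 6 differences, 3 transitions and 3 transversions over 36 sites: P = 3/36 = 0.083333, Q = 3/36 = 0.083333.
d = −0.5·ln(0.750001) − 0.25·ln(0.833334) = −0.5·(-0.287681) − 0.25·(-0.182321) = 0.1894.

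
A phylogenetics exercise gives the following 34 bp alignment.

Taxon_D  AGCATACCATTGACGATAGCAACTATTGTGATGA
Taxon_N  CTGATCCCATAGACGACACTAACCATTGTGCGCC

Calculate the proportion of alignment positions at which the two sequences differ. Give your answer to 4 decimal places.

Differing sites — 1:A/C; 2:G/T; 3:C/G; 6:A/C; 11:T/A; 17:T/C; 19:G/C; 20:C/T; 24:T/C; 31:A/C; 32:T/G; 33:G/C; 34:A/C.
There are 13 differences over 34 sites, so p = 13/34 = 0.3824.

0.3824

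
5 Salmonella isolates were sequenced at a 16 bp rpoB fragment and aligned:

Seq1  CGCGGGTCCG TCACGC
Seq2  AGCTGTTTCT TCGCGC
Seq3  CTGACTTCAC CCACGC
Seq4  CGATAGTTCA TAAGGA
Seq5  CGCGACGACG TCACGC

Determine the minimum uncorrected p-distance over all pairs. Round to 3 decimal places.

0.250

Pairwise Hamming distances:
  Seq1 vs Seq2: 6
  Seq1 vs Seq3: 8
  Seq1 vs Seq4: 8
  Seq1 vs Seq5: 4
  Seq2 vs Seq3: 10
  Seq2 vs Seq4: 9
  Seq2 vs Seq5: 8
  Seq3 vs Seq4: 12
  Seq3 vs Seq5: 10
  Seq4 vs Seq5: 9
The smallest is 4 mismatches, between Seq1 and Seq5; p = 4/16 = 0.250.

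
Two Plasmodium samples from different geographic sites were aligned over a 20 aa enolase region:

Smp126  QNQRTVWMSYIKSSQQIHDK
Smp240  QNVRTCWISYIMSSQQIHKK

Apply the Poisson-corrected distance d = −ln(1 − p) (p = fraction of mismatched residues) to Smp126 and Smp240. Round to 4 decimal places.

0.2877

Mismatches occur at site 3 (Q/V), site 6 (V/C), site 8 (M/I), site 12 (K/M), site 19 (D/K).
p = 5/20 = 0.250000.
d = −ln(1 − 0.250000) = −ln(0.750000) = 0.2877.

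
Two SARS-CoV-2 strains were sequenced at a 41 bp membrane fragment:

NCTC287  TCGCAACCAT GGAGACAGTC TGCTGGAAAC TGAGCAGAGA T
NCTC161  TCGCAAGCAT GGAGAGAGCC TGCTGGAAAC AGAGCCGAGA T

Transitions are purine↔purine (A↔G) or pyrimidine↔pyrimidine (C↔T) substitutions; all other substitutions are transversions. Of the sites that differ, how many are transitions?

1

The sequences differ at positions 7 (C/G, transversion), 16 (C/G, transversion), 19 (T/C, transition), 31 (T/A, transversion), 36 (A/C, transversion).
Of the 5 differences, 1 transition and 4 transversions, so the answer is 1.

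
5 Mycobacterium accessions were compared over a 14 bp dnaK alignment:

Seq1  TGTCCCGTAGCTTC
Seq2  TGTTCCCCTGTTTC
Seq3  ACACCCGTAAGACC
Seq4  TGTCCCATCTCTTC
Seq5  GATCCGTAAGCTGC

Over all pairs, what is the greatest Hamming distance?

Pairwise Hamming distances:
  Seq1 vs Seq2: 5
  Seq1 vs Seq3: 7
  Seq1 vs Seq4: 3
  Seq1 vs Seq5: 6
  Seq2 vs Seq3: 11
  Seq2 vs Seq4: 6
  Seq2 vs Seq5: 9
  Seq3 vs Seq4: 9
  Seq3 vs Seq5: 10
  Seq4 vs Seq5: 8
The largest is 11, between Seq2 and Seq3.

11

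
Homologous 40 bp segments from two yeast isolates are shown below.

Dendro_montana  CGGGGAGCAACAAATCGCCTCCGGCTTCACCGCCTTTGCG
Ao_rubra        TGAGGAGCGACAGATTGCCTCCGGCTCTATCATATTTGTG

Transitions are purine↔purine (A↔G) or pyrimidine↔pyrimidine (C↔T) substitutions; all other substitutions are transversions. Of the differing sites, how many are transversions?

The sequences differ at positions 1 (C/T, transition), 3 (G/A, transition), 9 (A/G, transition), 13 (A/G, transition), 16 (C/T, transition), 27 (T/C, transition), 28 (C/T, transition), 30 (C/T, transition), 32 (G/A, transition), 33 (C/T, transition), 34 (C/A, transversion), 39 (C/T, transition).
Of the 12 differences, 11 transitions and 1 transversion, so the answer is 1.

1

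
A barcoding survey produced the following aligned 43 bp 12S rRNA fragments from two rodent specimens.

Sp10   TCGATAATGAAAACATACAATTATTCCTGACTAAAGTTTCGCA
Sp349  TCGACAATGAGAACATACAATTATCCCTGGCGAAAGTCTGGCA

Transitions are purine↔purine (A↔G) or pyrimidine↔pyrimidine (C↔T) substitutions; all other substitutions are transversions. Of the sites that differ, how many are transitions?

5

Mismatches occur at site 5 (T↔C, transition), site 11 (A↔G, transition), site 25 (T↔C, transition), site 30 (A↔G, transition), site 32 (T↔G, transversion), site 38 (T↔C, transition), site 40 (C↔G, transversion).
Of the 7 differences, 5 transitions and 2 transversions, so the answer is 5.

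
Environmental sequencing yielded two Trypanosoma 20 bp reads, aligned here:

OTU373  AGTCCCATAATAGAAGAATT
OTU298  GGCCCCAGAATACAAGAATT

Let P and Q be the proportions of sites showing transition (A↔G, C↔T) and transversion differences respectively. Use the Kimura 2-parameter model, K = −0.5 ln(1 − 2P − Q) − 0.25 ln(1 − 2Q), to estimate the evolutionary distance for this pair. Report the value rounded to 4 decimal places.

Differing sites — 1:A/G (Ti); 3:T/C (Ti); 8:T/G (Tv); 13:G/C (Tv).
Of the 4 differences, 2 transitions and 2 transversions over 20 sites: P = 2/20 = 0.100000, Q = 2/20 = 0.100000.
d = −0.5·ln(0.700000) − 0.25·ln(0.800000) = −0.5·(-0.356675) − 0.25·(-0.223144) = 0.2341.

0.2341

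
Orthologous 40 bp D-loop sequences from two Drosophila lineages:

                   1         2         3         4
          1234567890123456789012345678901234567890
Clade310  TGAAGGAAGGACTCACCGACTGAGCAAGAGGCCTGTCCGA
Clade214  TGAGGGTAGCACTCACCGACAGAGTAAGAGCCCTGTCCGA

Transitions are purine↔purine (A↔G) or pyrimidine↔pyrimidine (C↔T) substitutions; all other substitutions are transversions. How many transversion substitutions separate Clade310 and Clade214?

4

Differing sites — 4:A/G (Ti); 7:A/T (Tv); 10:G/C (Tv); 21:T/A (Tv); 25:C/T (Ti); 31:G/C (Tv).
Of the 6 differences, 2 transitions and 4 transversions, so the answer is 4.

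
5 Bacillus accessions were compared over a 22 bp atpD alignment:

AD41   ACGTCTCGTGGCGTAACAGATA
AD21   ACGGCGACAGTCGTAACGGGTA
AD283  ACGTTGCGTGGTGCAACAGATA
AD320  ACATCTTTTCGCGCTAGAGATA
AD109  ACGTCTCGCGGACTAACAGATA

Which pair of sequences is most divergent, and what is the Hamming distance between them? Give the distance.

13

Pairwise Hamming distances:
  AD41 vs AD21: 8
  AD41 vs AD283: 4
  AD41 vs AD320: 7
  AD41 vs AD109: 3
  AD21 vs AD283: 10
  AD21 vs AD320: 13
  AD21 vs AD109: 10
  AD283 vs AD320: 9
  AD283 vs AD109: 6
  AD320 vs AD109: 10
The largest is 13, between AD21 and AD320.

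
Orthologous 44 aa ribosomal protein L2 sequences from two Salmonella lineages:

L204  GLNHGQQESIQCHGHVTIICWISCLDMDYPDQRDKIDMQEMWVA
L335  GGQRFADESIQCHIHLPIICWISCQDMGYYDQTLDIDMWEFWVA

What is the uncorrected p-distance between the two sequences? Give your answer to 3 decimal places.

0.386

The sequences differ at positions 2 (L/G), 3 (N/Q), 4 (H/R), 5 (G/F), 6 (Q/A), 7 (Q/D), 14 (G/I), 16 (V/L), 17 (T/P), 25 (L/Q), 28 (D/G), 30 (P/Y), 33 (R/T), 34 (D/L), 35 (K/D), 39 (Q/W), 41 (M/F).
There are 17 differences over 44 sites, so p = 17/44 = 0.386.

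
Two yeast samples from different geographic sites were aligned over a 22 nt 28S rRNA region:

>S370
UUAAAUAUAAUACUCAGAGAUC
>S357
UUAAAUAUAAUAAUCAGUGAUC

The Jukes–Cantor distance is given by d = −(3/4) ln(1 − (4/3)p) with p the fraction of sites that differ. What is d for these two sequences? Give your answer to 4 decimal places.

0.0969

Differing sites — 13:C/A; 18:A/U.
p = 2/22 = 0.090909.
d = −0.75 · ln(1 − (4/3)·0.090909) = −0.75 · ln(0.878788) = −0.75 · (-0.129212) = 0.0969.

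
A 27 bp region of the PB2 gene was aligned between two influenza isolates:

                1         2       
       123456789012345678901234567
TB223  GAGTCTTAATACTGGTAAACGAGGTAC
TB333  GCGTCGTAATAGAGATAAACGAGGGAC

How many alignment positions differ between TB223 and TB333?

The sequences differ at positions 2 (A/C), 6 (T/G), 12 (C/G), 13 (T/A), 15 (G/A), 25 (T/G).
That gives 6 mismatches out of 27 aligned sites, so the Hamming distance is 6.

6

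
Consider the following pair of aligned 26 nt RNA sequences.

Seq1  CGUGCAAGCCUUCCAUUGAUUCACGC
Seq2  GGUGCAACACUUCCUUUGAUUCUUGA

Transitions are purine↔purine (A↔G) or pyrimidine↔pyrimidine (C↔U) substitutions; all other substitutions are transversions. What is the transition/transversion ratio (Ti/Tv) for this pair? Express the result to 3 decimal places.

0.167

The sequences differ at positions 1 (C/G, transversion), 8 (G/C, transversion), 9 (C/A, transversion), 15 (A/U, transversion), 23 (A/U, transversion), 24 (C/U, transition), 26 (C/A, transversion).
Of the 7 differences, 1 transition and 6 transversions, so Ti/Tv = 1/6 = 0.167.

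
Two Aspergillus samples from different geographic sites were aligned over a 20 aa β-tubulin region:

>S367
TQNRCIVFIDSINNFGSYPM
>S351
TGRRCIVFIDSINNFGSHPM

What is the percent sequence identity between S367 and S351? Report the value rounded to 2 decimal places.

85.00%

The sequences differ at positions 2 (Q/G), 3 (N/R), 18 (Y/H).
17 of the 20 sites match, so the percent identity is 17/20 × 100 = 85.00%.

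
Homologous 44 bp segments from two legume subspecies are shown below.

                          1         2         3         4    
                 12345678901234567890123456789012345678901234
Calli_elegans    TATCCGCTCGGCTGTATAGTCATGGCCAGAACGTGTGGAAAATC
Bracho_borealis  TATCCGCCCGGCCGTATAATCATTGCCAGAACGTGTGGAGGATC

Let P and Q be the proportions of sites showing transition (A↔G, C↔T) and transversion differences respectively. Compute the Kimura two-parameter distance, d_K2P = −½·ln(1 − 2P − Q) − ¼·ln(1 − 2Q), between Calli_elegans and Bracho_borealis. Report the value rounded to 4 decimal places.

Differing sites — 8:T/C (Ti); 13:T/C (Ti); 19:G/A (Ti); 24:G/T (Tv); 40:A/G (Ti); 41:A/G (Ti).
Of the 6 differences, 5 transitions and 1 transversion over 44 sites: P = 5/44 = 0.113636, Q = 1/44 = 0.022727.
d = −0.5·ln(0.750001) − 0.25·ln(0.954546) = −0.5·(-0.287681) − 0.25·(-0.046519) = 0.1555.

0.1555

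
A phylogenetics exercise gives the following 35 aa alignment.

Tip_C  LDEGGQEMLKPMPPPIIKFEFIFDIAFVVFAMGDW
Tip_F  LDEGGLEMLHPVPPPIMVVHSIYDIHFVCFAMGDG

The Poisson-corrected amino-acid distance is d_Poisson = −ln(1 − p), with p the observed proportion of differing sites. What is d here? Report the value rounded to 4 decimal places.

0.4199

Differing sites — 6:Q/L; 10:K/H; 12:M/V; 17:I/M; 18:K/V; 19:F/V; 20:E/H; 21:F/S; 23:F/Y; 26:A/H; 29:V/C; 35:W/G.
p = 12/35 = 0.342857.
d = −ln(1 − 0.342857) = −ln(0.657143) = 0.4199.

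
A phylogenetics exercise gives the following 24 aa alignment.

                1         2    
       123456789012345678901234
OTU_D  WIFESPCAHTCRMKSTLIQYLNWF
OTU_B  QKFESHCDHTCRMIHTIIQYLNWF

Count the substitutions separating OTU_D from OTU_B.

Differing sites — 1:W/Q; 2:I/K; 6:P/H; 8:A/D; 14:K/I; 15:S/H; 17:L/I.
That gives 7 mismatches out of 24 aligned sites, so the Hamming distance is 7.

7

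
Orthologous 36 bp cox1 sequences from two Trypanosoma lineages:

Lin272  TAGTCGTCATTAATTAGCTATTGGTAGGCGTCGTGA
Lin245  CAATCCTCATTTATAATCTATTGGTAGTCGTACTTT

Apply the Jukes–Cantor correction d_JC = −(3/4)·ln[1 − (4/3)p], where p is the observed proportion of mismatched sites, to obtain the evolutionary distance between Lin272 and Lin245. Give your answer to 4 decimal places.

Mismatches occur at site 1 (T→C), site 3 (G→A), site 6 (G→C), site 12 (A→T), site 15 (T→A), site 17 (G→T), site 28 (G→T), site 32 (C→A), site 33 (G→C), site 35 (G→T), site 36 (A→T).
p = 11/36 = 0.305556.
d = −0.75 · ln(1 − (4/3)·0.305556) = −0.75 · ln(0.592592) = −0.75 · (-0.523249) = 0.3924.

0.3924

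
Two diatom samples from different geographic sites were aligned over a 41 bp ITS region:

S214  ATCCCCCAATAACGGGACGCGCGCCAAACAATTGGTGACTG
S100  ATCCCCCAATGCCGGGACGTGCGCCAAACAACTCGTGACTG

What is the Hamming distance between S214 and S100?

Differing sites — 11:A/G; 12:A/C; 20:C/T; 32:T/C; 34:G/C.
That gives 5 mismatches out of 41 aligned sites, so the Hamming distance is 5.

5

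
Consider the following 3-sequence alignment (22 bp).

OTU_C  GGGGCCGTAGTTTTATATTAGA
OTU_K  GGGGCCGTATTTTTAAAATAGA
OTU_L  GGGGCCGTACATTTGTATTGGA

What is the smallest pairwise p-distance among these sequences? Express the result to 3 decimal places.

Pairwise Hamming distances:
  OTU_C vs OTU_K: 3
  OTU_C vs OTU_L: 4
  OTU_K vs OTU_L: 6
The smallest is 3 mismatches, between OTU_C and OTU_K; p = 3/22 = 0.136.

0.136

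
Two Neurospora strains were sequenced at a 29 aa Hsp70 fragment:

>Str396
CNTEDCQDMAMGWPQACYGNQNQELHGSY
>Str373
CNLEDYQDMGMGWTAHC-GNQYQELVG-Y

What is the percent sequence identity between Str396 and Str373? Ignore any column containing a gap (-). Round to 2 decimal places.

Excluding the 2 gap columns leaves 27 comparable sites.
Differing sites — 3:T/L; 6:C/Y; 10:A/G; 14:P/T; 15:Q/A; 16:A/H; 22:N/Y; 26:H/V.
19 of the 27 comparable sites match, so the percent identity is 19/27 × 100 = 70.37%.

70.37%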